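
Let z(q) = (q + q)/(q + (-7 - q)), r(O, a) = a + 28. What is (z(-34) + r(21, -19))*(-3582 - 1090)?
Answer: -612032/7 ≈ -87433.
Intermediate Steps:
r(O, a) = 28 + a
z(q) = -2*q/7 (z(q) = (2*q)/(-7) = (2*q)*(-⅐) = -2*q/7)
(z(-34) + r(21, -19))*(-3582 - 1090) = (-2/7*(-34) + (28 - 19))*(-3582 - 1090) = (68/7 + 9)*(-4672) = (131/7)*(-4672) = -612032/7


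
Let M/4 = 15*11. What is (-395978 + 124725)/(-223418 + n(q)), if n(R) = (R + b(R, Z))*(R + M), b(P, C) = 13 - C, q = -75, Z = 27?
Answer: 271253/275483 ≈ 0.98464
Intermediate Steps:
M = 660 (M = 4*(15*11) = 4*165 = 660)
n(R) = (-14 + R)*(660 + R) (n(R) = (R + (13 - 1*27))*(R + 660) = (R + (13 - 27))*(660 + R) = (R - 14)*(660 + R) = (-14 + R)*(660 + R))
(-395978 + 124725)/(-223418 + n(q)) = (-395978 + 124725)/(-223418 + (-9240 + (-75)**2 + 646*(-75))) = -271253/(-223418 + (-9240 + 5625 - 48450)) = -271253/(-223418 - 52065) = -271253/(-275483) = -271253*(-1/275483) = 271253/275483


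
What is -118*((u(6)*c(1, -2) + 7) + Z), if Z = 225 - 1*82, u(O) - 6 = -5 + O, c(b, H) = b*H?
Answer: -16048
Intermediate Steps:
c(b, H) = H*b
u(O) = 1 + O (u(O) = 6 + (-5 + O) = 1 + O)
Z = 143 (Z = 225 - 82 = 143)
-118*((u(6)*c(1, -2) + 7) + Z) = -118*(((1 + 6)*(-2*1) + 7) + 143) = -118*((7*(-2) + 7) + 143) = -118*((-14 + 7) + 143) = -118*(-7 + 143) = -118*136 = -16048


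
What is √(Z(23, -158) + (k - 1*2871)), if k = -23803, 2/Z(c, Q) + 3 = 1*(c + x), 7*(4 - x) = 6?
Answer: I*√2160587/9 ≈ 163.32*I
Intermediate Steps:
x = 22/7 (x = 4 - ⅐*6 = 4 - 6/7 = 22/7 ≈ 3.1429)
Z(c, Q) = 2/(⅐ + c) (Z(c, Q) = 2/(-3 + 1*(c + 22/7)) = 2/(-3 + 1*(22/7 + c)) = 2/(-3 + (22/7 + c)) = 2/(⅐ + c))
√(Z(23, -158) + (k - 1*2871)) = √(14/(1 + 7*23) + (-23803 - 1*2871)) = √(14/(1 + 161) + (-23803 - 2871)) = √(14/162 - 26674) = √(14*(1/162) - 26674) = √(7/81 - 26674) = √(-2160587/81) = I*√2160587/9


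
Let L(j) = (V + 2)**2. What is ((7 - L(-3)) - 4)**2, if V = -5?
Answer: 36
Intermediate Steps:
L(j) = 9 (L(j) = (-5 + 2)**2 = (-3)**2 = 9)
((7 - L(-3)) - 4)**2 = ((7 - 1*9) - 4)**2 = ((7 - 9) - 4)**2 = (-2 - 4)**2 = (-6)**2 = 36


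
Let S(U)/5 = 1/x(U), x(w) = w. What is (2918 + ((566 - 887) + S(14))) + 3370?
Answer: 83543/14 ≈ 5967.4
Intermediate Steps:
S(U) = 5/U
(2918 + ((566 - 887) + S(14))) + 3370 = (2918 + ((566 - 887) + 5/14)) + 3370 = (2918 + (-321 + 5*(1/14))) + 3370 = (2918 + (-321 + 5/14)) + 3370 = (2918 - 4489/14) + 3370 = 36363/14 + 3370 = 83543/14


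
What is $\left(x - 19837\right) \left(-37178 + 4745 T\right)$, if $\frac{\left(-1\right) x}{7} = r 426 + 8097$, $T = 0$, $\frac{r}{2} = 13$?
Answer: $5727196544$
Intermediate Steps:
$r = 26$ ($r = 2 \cdot 13 = 26$)
$x = -134211$ ($x = - 7 \left(26 \cdot 426 + 8097\right) = - 7 \left(11076 + 8097\right) = \left(-7\right) 19173 = -134211$)
$\left(x - 19837\right) \left(-37178 + 4745 T\right) = \left(-134211 - 19837\right) \left(-37178 + 4745 \cdot 0\right) = - 154048 \left(-37178 + 0\right) = \left(-154048\right) \left(-37178\right) = 5727196544$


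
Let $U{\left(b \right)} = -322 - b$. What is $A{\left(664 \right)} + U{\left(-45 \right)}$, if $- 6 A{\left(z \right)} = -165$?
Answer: $- \frac{499}{2} \approx -249.5$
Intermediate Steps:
$A{\left(z \right)} = \frac{55}{2}$ ($A{\left(z \right)} = \left(- \frac{1}{6}\right) \left(-165\right) = \frac{55}{2}$)
$A{\left(664 \right)} + U{\left(-45 \right)} = \frac{55}{2} - 277 = - \frac{499}{2}$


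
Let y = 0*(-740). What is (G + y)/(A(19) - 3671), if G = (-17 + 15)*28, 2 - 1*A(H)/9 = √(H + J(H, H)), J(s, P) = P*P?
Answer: 29224/1901947 - 144*√95/1901947 ≈ 0.014627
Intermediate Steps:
y = 0
J(s, P) = P²
A(H) = 18 - 9*√(H + H²)
G = -56 (G = -2*28 = -56)
(G + y)/(A(19) - 3671) = (-56 + 0)/((18 - 9*√19*√(1 + 19)) - 3671) = -56/((18 - 9*2*√95) - 3671) = -56/((18 - 18*√95) - 3671) = -56/(-3653 - 18*√95)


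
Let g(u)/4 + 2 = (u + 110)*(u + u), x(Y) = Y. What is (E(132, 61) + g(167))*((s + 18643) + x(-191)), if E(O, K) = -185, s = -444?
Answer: 6660781032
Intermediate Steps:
g(u) = -8 + 8*u*(110 + u) (g(u) = -8 + 4*((u + 110)*(u + u)) = -8 + 4*((110 + u)*(2*u)) = -8 + 4*(2*u*(110 + u)) = -8 + 8*u*(110 + u))
(E(132, 61) + g(167))*((s + 18643) + x(-191)) = (-185 + (-8 + 8*167**2 + 880*167))*((-444 + 18643) - 191) = (-185 + (-8 + 8*27889 + 146960))*(18199 - 191) = (-185 + (-8 + 223112 + 146960))*18008 = (-185 + 370064)*18008 = 369879*18008 = 6660781032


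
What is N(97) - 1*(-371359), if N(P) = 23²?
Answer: 371888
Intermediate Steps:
N(P) = 529
N(97) - 1*(-371359) = 529 - 1*(-371359) = 529 + 371359 = 371888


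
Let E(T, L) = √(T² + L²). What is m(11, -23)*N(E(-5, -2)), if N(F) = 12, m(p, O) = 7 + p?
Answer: 216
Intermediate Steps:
E(T, L) = √(L² + T²)
m(11, -23)*N(E(-5, -2)) = (7 + 11)*12 = 18*12 = 216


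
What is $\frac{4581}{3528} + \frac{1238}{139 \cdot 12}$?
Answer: $\frac{333577}{163464} \approx 2.0407$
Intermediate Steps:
$\frac{4581}{3528} + \frac{1238}{139 \cdot 12} = 4581 \cdot \frac{1}{3528} + \frac{1238}{1668} = \frac{509}{392} + 1238 \cdot \frac{1}{1668} = \frac{509}{392} + \frac{619}{834} = \frac{333577}{163464}$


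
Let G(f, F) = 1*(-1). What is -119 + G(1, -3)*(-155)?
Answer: 36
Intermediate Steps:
G(f, F) = -1
-119 + G(1, -3)*(-155) = -119 - 1*(-155) = -119 + 155 = 36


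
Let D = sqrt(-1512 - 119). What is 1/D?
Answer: -I*sqrt(1631)/1631 ≈ -0.024761*I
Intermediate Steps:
D = I*sqrt(1631) (D = sqrt(-1631) = I*sqrt(1631) ≈ 40.386*I)
1/D = 1/(I*sqrt(1631)) = -I*sqrt(1631)/1631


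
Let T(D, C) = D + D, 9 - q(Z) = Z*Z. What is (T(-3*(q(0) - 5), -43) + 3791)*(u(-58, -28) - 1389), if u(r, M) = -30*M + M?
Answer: -2173559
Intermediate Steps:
q(Z) = 9 - Z**2 (q(Z) = 9 - Z*Z = 9 - Z**2)
T(D, C) = 2*D
u(r, M) = -29*M
(T(-3*(q(0) - 5), -43) + 3791)*(u(-58, -28) - 1389) = (2*(-3*((9 - 1*0**2) - 5)) + 3791)*(-29*(-28) - 1389) = (2*(-3*((9 - 1*0) - 5)) + 3791)*(812 - 1389) = (2*(-3*((9 + 0) - 5)) + 3791)*(-577) = (2*(-3*(9 - 5)) + 3791)*(-577) = (2*(-3*4) + 3791)*(-577) = (2*(-12) + 3791)*(-577) = (-24 + 3791)*(-577) = 3767*(-577) = -2173559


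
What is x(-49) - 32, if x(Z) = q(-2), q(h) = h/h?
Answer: -31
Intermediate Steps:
q(h) = 1
x(Z) = 1
x(-49) - 32 = 1 - 32 = -31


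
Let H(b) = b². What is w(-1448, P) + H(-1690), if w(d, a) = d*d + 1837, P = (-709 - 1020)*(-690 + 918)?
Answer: 4954641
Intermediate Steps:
P = -394212 (P = -1729*228 = -394212)
w(d, a) = 1837 + d² (w(d, a) = d² + 1837 = 1837 + d²)
w(-1448, P) + H(-1690) = (1837 + (-1448)²) + (-1690)² = (1837 + 2096704) + 2856100 = 2098541 + 2856100 = 4954641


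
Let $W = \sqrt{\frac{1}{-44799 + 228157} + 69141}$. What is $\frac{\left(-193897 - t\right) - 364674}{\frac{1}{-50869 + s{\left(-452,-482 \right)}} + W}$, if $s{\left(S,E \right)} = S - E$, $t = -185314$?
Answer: $- \frac{1159801240842678}{10922153199906083267} - \frac{2251016846728293 \sqrt{47439412602418}}{10922153199906083267} \approx -1419.5$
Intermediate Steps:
$W = \frac{\sqrt{47439412602418}}{26194}$ ($W = \sqrt{\frac{1}{183358} + 69141} = \sqrt{\frac{12677555479}{183358}} = \frac{\sqrt{47439412602418}}{26194} \approx 262.95$)
$\frac{\left(-193897 - t\right) - 364674}{\frac{1}{-50869 + s{\left(-452,-482 \right)}} + W} = \frac{\left(-193897 - -185314\right) - 364674}{\frac{1}{-50869 - -30} + \frac{\sqrt{47439412602418}}{26194}} = \frac{\left(-193897 + 185314\right) - 364674}{\frac{1}{-50869 + \left(-452 + 482\right)} + \frac{\sqrt{47439412602418}}{26194}} = \frac{-8583 - 364674}{\frac{1}{-50869 + 30} + \frac{\sqrt{47439412602418}}{26194}} = - \frac{373257}{\frac{1}{-50839} + \frac{\sqrt{47439412602418}}{26194}} = - \frac{373257}{- \frac{1}{50839} + \frac{\sqrt{47439412602418}}{26194}}$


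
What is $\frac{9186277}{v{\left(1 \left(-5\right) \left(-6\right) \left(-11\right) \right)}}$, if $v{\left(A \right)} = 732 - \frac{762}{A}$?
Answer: $\frac{505245235}{40387} \approx 12510.0$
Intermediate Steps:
$v{\left(A \right)} = 732 - \frac{762}{A}$
$\frac{9186277}{v{\left(1 \left(-5\right) \left(-6\right) \left(-11\right) \right)}} = \frac{9186277}{732 - \frac{762}{1 \left(-5\right) \left(-6\right) \left(-11\right)}} = \frac{9186277}{732 - \frac{762}{\left(-5\right) \left(-6\right) \left(-11\right)}} = \frac{9186277}{732 - \frac{762}{30 \left(-11\right)}} = \frac{9186277}{732 - \frac{762}{-330}} = \frac{9186277}{732 - - \frac{127}{55}} = \frac{9186277}{732 + \frac{127}{55}} = \frac{9186277}{\frac{40387}{55}} = 9186277 \cdot \frac{55}{40387} = \frac{505245235}{40387}$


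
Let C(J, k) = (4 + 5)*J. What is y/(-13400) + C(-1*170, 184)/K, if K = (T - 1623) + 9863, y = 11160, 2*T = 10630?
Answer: -858879/908185 ≈ -0.94571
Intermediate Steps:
T = 5315 (T = (1/2)*10630 = 5315)
K = 13555 (K = (5315 - 1623) + 9863 = 3692 + 9863 = 13555)
C(J, k) = 9*J
y/(-13400) + C(-1*170, 184)/K = 11160/(-13400) + (9*(-1*170))/13555 = 11160*(-1/13400) + (9*(-170))*(1/13555) = -279/335 - 1530*1/13555 = -279/335 - 306/2711 = -858879/908185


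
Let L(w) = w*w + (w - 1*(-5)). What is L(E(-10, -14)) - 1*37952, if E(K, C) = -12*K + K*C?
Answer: 29913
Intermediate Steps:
E(K, C) = -12*K + C*K
L(w) = 5 + w + w² (L(w) = w² + (w + 5) = w² + (5 + w) = 5 + w + w²)
L(E(-10, -14)) - 1*37952 = (5 - 10*(-12 - 14) + (-10*(-12 - 14))²) - 1*37952 = (5 - 10*(-26) + (-10*(-26))²) - 37952 = (5 + 260 + 260²) - 37952 = (5 + 260 + 67600) - 37952 = 67865 - 37952 = 29913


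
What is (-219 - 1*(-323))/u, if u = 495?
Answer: 104/495 ≈ 0.21010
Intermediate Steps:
(-219 - 1*(-323))/u = (-219 - 1*(-323))/495 = (-219 + 323)*(1/495) = 104*(1/495) = 104/495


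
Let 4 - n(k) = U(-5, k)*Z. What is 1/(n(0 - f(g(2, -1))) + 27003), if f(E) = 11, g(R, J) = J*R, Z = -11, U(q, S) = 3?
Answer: 1/27040 ≈ 3.6982e-5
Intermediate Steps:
n(k) = 37 (n(k) = 4 - 3*(-11) = 4 - 1*(-33) = 4 + 33 = 37)
1/(n(0 - f(g(2, -1))) + 27003) = 1/(37 + 27003) = 1/27040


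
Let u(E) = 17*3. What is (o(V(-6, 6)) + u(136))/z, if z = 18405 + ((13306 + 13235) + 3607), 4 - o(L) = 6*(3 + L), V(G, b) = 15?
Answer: -53/48553 ≈ -0.0010916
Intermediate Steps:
o(L) = -14 - 6*L (o(L) = 4 - 6*(3 + L) = 4 - (18 + 6*L) = 4 + (-18 - 6*L) = -14 - 6*L)
u(E) = 51
z = 48553 (z = 18405 + (26541 + 3607) = 18405 + 30148 = 48553)
(o(V(-6, 6)) + u(136))/z = ((-14 - 6*15) + 51)/48553 = ((-14 - 90) + 51)*(1/48553) = (-104 + 51)*(1/48553) = -53*1/48553 = -53/48553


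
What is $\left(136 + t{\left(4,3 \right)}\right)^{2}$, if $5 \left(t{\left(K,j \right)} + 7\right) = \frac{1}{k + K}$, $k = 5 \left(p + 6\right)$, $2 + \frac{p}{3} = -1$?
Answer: $\frac{50324836}{3025} \approx 16636.0$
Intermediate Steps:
$p = -9$ ($p = -6 + 3 \left(-1\right) = -6 - 3 = -9$)
$k = -15$ ($k = 5 \left(-9 + 6\right) = 5 \left(-3\right) = -15$)
$t{\left(K,j \right)} = -7 + \frac{1}{5 \left(-15 + K\right)}$
$\left(136 + t{\left(4,3 \right)}\right)^{2} = \left(136 + \frac{526 - 140}{5 \left(-15 + 4\right)}\right)^{2} = \left(136 + \frac{526 - 140}{5 \left(-11\right)}\right)^{2} = \left(136 + \frac{1}{5} \left(- \frac{1}{11}\right) 386\right)^{2} = \left(136 - \frac{386}{55}\right)^{2} = \left(\frac{7094}{55}\right)^{2} = \frac{50324836}{3025}$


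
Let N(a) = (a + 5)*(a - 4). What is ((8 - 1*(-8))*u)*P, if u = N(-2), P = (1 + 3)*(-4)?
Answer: 4608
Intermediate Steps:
P = -16 (P = 4*(-4) = -16)
N(a) = (-4 + a)*(5 + a) (N(a) = (5 + a)*(-4 + a) = (-4 + a)*(5 + a))
u = -18 (u = -20 - 2 + (-2)**2 = -20 - 2 + 4 = -18)
((8 - 1*(-8))*u)*P = ((8 - 1*(-8))*(-18))*(-16) = ((8 + 8)*(-18))*(-16) = (16*(-18))*(-16) = -288*(-16) = 4608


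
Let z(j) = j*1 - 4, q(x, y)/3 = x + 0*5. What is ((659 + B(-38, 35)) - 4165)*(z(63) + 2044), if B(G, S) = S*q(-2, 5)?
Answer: -7814748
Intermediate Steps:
q(x, y) = 3*x (q(x, y) = 3*(x + 0*5) = 3*(x + 0) = 3*x)
z(j) = -4 + j (z(j) = j - 4 = -4 + j)
B(G, S) = -6*S (B(G, S) = S*(3*(-2)) = S*(-6) = -6*S)
((659 + B(-38, 35)) - 4165)*(z(63) + 2044) = ((659 - 6*35) - 4165)*((-4 + 63) + 2044) = ((659 - 210) - 4165)*(59 + 2044) = (449 - 4165)*2103 = -3716*2103 = -7814748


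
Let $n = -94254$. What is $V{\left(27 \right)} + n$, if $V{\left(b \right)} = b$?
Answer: $-94227$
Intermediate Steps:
$V{\left(27 \right)} + n = 27 - 94254 = -94227$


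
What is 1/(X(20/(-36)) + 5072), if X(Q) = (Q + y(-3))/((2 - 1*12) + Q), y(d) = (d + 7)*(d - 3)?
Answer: 95/482061 ≈ 0.00019707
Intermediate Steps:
y(d) = (-3 + d)*(7 + d) (y(d) = (7 + d)*(-3 + d) = (-3 + d)*(7 + d))
X(Q) = (-24 + Q)/(-10 + Q) (X(Q) = (Q + (-21 + (-3)² + 4*(-3)))/((2 - 1*12) + Q) = (Q + (-21 + 9 - 12))/((2 - 12) + Q) = (Q - 24)/(-10 + Q) = (-24 + Q)/(-10 + Q))
1/(X(20/(-36)) + 5072) = 1/((-24 + 20/(-36))/(-10 + 20/(-36)) + 5072) = 1/((-24 + 20*(-1/36))/(-10 + 20*(-1/36)) + 5072) = 1/((-24 - 5/9)/(-10 - 5/9) + 5072) = 1/(-221/9/(-95/9) + 5072) = 1/(-9/95*(-221/9) + 5072) = 1/(221/95 + 5072) = 1/(482061/95) = 95/482061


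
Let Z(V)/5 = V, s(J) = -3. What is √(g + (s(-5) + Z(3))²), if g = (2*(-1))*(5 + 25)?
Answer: 2*√21 ≈ 9.1651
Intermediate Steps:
Z(V) = 5*V
g = -60 (g = -2*30 = -60)
√(g + (s(-5) + Z(3))²) = √(-60 + (-3 + 5*3)²) = √(-60 + (-3 + 15)²) = √(-60 + 12²) = √(-60 + 144) = √84 = 2*√21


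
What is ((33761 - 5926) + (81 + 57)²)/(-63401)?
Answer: -46879/63401 ≈ -0.73940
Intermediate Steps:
((33761 - 5926) + (81 + 57)²)/(-63401) = (27835 + 138²)*(-1/63401) = (27835 + 19044)*(-1/63401) = 46879*(-1/63401) = -46879/63401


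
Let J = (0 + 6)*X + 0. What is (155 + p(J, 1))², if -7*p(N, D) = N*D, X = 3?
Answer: 1138489/49 ≈ 23234.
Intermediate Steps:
J = 18 (J = (0 + 6)*3 + 0 = 6*3 + 0 = 18 + 0 = 18)
p(N, D) = -D*N/7 (p(N, D) = -N*D/7 = -D*N/7)
(155 + p(J, 1))² = (155 - ⅐*1*18)² = (155 - 18/7)² = (1067/7)² = 1138489/49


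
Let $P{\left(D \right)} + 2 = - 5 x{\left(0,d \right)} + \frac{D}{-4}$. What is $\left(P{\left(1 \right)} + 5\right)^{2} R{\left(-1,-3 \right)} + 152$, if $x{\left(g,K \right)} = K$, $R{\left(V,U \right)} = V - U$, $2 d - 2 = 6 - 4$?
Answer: $\frac{2057}{8} \approx 257.13$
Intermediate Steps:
$d = 2$ ($d = 1 + \frac{6 - 4}{2} = 1 + \frac{1}{2} \cdot 2 = 1 + 1 = 2$)
$P{\left(D \right)} = -12 - \frac{D}{4}$ ($P{\left(D \right)} = -2 + \left(\left(-5\right) 2 + \frac{D}{-4}\right) = -2 + \left(-10 + D \left(- \frac{1}{4}\right)\right) = -2 - \left(10 + \frac{D}{4}\right) = -12 - \frac{D}{4}$)
$\left(P{\left(1 \right)} + 5\right)^{2} R{\left(-1,-3 \right)} + 152 = \left(\left(-12 - \frac{1}{4}\right) + 5\right)^{2} \left(-1 - -3\right) + 152 = \left(\left(-12 - \frac{1}{4}\right) + 5\right)^{2} \left(-1 + 3\right) + 152 = \left(- \frac{49}{4} + 5\right)^{2} \cdot 2 + 152 = \left(- \frac{29}{4}\right)^{2} \cdot 2 + 152 = \frac{841}{16} \cdot 2 + 152 = \frac{841}{8} + 152 = \frac{2057}{8}$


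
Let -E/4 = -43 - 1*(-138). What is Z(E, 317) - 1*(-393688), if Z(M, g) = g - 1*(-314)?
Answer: 394319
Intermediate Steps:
E = -380 (E = -4*(-43 - 1*(-138)) = -4*(-43 + 138) = -4*95 = -380)
Z(M, g) = 314 + g (Z(M, g) = g + 314 = 314 + g)
Z(E, 317) - 1*(-393688) = (314 + 317) - 1*(-393688) = 631 + 393688 = 394319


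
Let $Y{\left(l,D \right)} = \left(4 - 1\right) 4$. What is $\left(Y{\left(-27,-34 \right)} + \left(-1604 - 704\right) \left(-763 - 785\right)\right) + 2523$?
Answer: $3575319$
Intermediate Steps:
$Y{\left(l,D \right)} = 12$ ($Y{\left(l,D \right)} = 3 \cdot 4 = 12$)
$\left(Y{\left(-27,-34 \right)} + \left(-1604 - 704\right) \left(-763 - 785\right)\right) + 2523 = \left(12 + \left(-1604 - 704\right) \left(-763 - 785\right)\right) + 2523 = \left(12 - -3572784\right) + 2523 = \left(12 + 3572784\right) + 2523 = 3572796 + 2523 = 3575319$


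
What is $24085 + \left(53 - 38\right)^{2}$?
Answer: $24310$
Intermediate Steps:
$24085 + \left(53 - 38\right)^{2} = 24085 + 15^{2} = 24085 + 225 = 24310$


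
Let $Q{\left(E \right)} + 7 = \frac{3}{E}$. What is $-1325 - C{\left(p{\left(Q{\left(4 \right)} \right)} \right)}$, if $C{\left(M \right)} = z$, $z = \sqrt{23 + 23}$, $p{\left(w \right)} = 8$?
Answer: $-1325 - \sqrt{46} \approx -1331.8$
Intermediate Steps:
$Q{\left(E \right)} = -7 + \frac{3}{E}$
$z = \sqrt{46} \approx 6.7823$
$C{\left(M \right)} = \sqrt{46}$
$-1325 - C{\left(p{\left(Q{\left(4 \right)} \right)} \right)} = -1325 - \sqrt{46}$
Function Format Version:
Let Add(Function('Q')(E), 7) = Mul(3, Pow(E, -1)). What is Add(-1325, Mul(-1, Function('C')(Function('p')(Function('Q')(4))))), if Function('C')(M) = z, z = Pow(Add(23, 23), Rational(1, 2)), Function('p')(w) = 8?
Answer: Add(-1325, Mul(-1, Pow(46, Rational(1, 2)))) ≈ -1331.8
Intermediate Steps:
Function('Q')(E) = Add(-7, Mul(3, Pow(E, -1)))
z = Pow(46, Rational(1, 2)) ≈ 6.7823
Function('C')(M) = Pow(46, Rational(1, 2))
Add(-1325, Mul(-1, Function('C')(Function('p')(Function('Q')(4))))) = Add(-1325, Mul(-1, Pow(46, Rational(1, 2))))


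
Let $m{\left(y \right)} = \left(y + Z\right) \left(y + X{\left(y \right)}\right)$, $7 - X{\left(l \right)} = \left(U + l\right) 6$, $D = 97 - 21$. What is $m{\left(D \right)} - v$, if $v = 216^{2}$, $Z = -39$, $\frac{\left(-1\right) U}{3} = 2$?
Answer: $-59125$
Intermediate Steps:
$U = -6$ ($U = \left(-3\right) 2 = -6$)
$D = 76$ ($D = 97 - 21 = 76$)
$X{\left(l \right)} = 43 - 6 l$ ($X{\left(l \right)} = 7 - \left(-6 + l\right) 6 = 7 - \left(-36 + 6 l\right) = 43 - 6 l$)
$m{\left(y \right)} = \left(-39 + y\right) \left(43 - 5 y\right)$ ($m{\left(y \right)} = \left(y - 39\right) \left(y - \left(-43 + 6 y\right)\right) = \left(-39 + y\right) \left(43 - 5 y\right)$)
$v = 46656$
$m{\left(D \right)} - v = \left(-1677 - 5 \cdot 76^{2} + 238 \cdot 76\right) - 46656 = \left(-1677 - 28880 + 18088\right) - 46656 = -12469 - 46656 = -59125$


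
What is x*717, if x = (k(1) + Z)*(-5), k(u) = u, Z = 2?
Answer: -10755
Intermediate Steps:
x = -15 (x = (1 + 2)*(-5) = 3*(-5) = -15)
x*717 = -15*717 = -10755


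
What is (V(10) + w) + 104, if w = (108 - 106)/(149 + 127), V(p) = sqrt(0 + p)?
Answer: 14353/138 + sqrt(10) ≈ 107.17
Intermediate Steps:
V(p) = sqrt(p)
w = 1/138 (w = 2/276 = 2*(1/276) = 1/138 ≈ 0.0072464)
(V(10) + w) + 104 = (sqrt(10) + 1/138) + 104 = (1/138 + sqrt(10)) + 104 = 14353/138 + sqrt(10)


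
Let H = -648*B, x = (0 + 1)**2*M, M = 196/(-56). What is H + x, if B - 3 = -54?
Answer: 66089/2 ≈ 33045.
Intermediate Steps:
B = -51 (B = 3 - 54 = -51)
M = -7/2 (M = 196*(-1/56) = -7/2 ≈ -3.5000)
x = -7/2 (x = (0 + 1)**2*(-7/2) = 1**2*(-7/2) = 1*(-7/2) = -7/2 ≈ -3.5000)
H = 33048 (H = -648*(-51) = -1*(-33048) = 33048)
H + x = 33048 - 7/2 = 66089/2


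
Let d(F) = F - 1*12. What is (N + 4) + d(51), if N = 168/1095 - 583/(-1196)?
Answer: 19050991/436540 ≈ 43.641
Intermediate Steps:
d(F) = -12 + F (d(F) = F - 12 = -12 + F)
N = 279771/436540 (N = 168*(1/1095) - 583*(-1/1196) = 56/365 + 583/1196 = 279771/436540 ≈ 0.64088)
(N + 4) + d(51) = (279771/436540 + 4) + (-12 + 51) = 2025931/436540 + 39 = 19050991/436540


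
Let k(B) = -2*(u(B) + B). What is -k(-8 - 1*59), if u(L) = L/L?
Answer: -132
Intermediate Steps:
u(L) = 1
k(B) = -2 - 2*B (k(B) = -2*(1 + B) = -2 - 2*B)
-k(-8 - 1*59) = -(-2 - 2*(-8 - 1*59)) = -(-2 - 2*(-8 - 59)) = -(-2 - 2*(-67)) = -(-2 + 134) = -1*132 = -132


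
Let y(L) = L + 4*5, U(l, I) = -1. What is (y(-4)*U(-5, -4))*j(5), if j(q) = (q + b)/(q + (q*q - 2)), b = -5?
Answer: 0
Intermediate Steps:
y(L) = 20 + L (y(L) = L + 20 = 20 + L)
j(q) = (-5 + q)/(-2 + q + q²) (j(q) = (q - 5)/(q + (q*q - 2)) = (-5 + q)/(q + (q² - 2)) = (-5 + q)/(q + (-2 + q²)) = (-5 + q)/(-2 + q + q²))
(y(-4)*U(-5, -4))*j(5) = ((20 - 4)*(-1))*((-5 + 5)/(-2 + 5 + 5²)) = (16*(-1))*(0/(-2 + 5 + 25)) = -16*0/28 = -4*0/7 = -16*0 = 0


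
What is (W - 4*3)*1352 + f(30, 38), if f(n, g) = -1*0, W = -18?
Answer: -40560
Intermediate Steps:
f(n, g) = 0
(W - 4*3)*1352 + f(30, 38) = (-18 - 4*3)*1352 + 0 = (-18 - 12)*1352 + 0 = -30*1352 + 0 = -40560 + 0 = -40560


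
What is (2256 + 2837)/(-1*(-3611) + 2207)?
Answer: 5093/5818 ≈ 0.87539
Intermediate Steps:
(2256 + 2837)/(-1*(-3611) + 2207) = 5093/(3611 + 2207) = 5093/5818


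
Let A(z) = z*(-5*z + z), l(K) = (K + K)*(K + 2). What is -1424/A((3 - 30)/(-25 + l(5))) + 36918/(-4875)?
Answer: 14351746/14625 ≈ 981.32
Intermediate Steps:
l(K) = 2*K*(2 + K) (l(K) = (2*K)*(2 + K) = 2*K*(2 + K))
A(z) = -4*z**2 (A(z) = z*(-4*z) = -4*z**2)
-1424/A((3 - 30)/(-25 + l(5))) + 36918/(-4875) = -1424*(-(-25 + 2*5*(2 + 5))**2/(4*(3 - 30)**2)) + 36918/(-4875) = -1424*(-(-25 + 2*5*7)**2/2916) + 36918*(-1/4875) = -1424*(-(-25 + 70)**2/2916) - 12306/1625 = -1424/((-4*(-27/45)**2)) - 12306/1625 = -1424/((-4*(-27*1/45)**2)) - 12306/1625 = -1424/((-4*(-3/5)**2)) - 12306/1625 = -1424/((-4*9/25)) - 12306/1625 = -1424/(-36/25) - 12306/1625 = -1424*(-25/36) - 12306/1625 = 8900/9 - 12306/1625 = 14351746/14625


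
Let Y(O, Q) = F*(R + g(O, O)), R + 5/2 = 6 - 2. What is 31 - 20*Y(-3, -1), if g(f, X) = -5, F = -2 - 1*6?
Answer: -529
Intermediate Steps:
R = 3/2 (R = -5/2 + (6 - 2) = -5/2 + 4 = 3/2 ≈ 1.5000)
F = -8 (F = -2 - 6 = -8)
Y(O, Q) = 28 (Y(O, Q) = -8*(3/2 - 5) = -8*(-7/2) = 28)
31 - 20*Y(-3, -1) = 31 - 20*28 = 31 - 560 = -529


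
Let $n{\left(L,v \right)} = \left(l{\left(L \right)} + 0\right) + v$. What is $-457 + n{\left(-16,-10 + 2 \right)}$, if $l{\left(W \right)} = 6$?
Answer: $-459$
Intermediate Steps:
$n{\left(L,v \right)} = 6 + v$ ($n{\left(L,v \right)} = \left(6 + 0\right) + v = 6 + v$)
$-457 + n{\left(-16,-10 + 2 \right)} = -457 + \left(6 + \left(-10 + 2\right)\right) = -457 + \left(6 - 8\right) = -457 - 2 = -459$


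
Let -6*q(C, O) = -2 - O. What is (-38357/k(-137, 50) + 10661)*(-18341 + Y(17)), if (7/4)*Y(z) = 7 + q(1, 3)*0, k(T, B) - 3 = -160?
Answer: -31395401158/157 ≈ -1.9997e+8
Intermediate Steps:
q(C, O) = ⅓ + O/6 (q(C, O) = -(-2 - O)/6 = ⅓ + O/6)
k(T, B) = -157 (k(T, B) = 3 - 160 = -157)
Y(z) = 4 (Y(z) = 4*(7 + (⅓ + (⅙)*3)*0)/7 = 4*(7 + (⅓ + ½)*0)/7 = 4*(7 + (⅚)*0)/7 = 4*(7 + 0)/7 = (4/7)*7 = 4)
(-38357/k(-137, 50) + 10661)*(-18341 + Y(17)) = (-38357/(-157) + 10661)*(-18341 + 4) = (-38357*(-1/157) + 10661)*(-18337) = (38357/157 + 10661)*(-18337) = (1712134/157)*(-18337) = -31395401158/157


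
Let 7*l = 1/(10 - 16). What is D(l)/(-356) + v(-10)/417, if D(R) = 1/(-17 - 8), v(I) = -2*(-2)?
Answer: 36017/3711300 ≈ 0.0097047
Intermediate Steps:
v(I) = 4
l = -1/42 (l = 1/(7*(10 - 16)) = (1/7)/(-6) = (1/7)*(-1/6) = -1/42 ≈ -0.023810)
D(R) = -1/25 (D(R) = 1/(-25) = -1/25)
D(l)/(-356) + v(-10)/417 = -1/25/(-356) + 4/417 = -1/25*(-1/356) + 4*(1/417) = 1/8900 + 4/417 = 36017/3711300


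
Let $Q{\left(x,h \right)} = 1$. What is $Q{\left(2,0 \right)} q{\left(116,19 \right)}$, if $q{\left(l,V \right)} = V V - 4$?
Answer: $357$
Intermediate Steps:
$q{\left(l,V \right)} = -4 + V^{2}$ ($q{\left(l,V \right)} = V^{2} - 4 = -4 + V^{2}$)
$Q{\left(2,0 \right)} q{\left(116,19 \right)} = 1 \left(-4 + 19^{2}\right) = 1 \left(-4 + 361\right) = 1 \cdot 357 = 357$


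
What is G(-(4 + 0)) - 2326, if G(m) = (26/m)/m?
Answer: -18595/8 ≈ -2324.4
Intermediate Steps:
G(m) = 26/m²
G(-(4 + 0)) - 2326 = 26/(-(4 + 0))² - 2326 = 26/(-1*4)² - 2326 = 26/(-4)² - 2326 = 26*(1/16) - 2326 = 13/8 - 2326 = -18595/8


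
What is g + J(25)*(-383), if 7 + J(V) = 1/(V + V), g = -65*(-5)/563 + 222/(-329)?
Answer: 24757834359/9261350 ≈ 2673.2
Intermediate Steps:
g = -18061/185227 (g = 325*(1/563) + 222*(-1/329) = 325/563 - 222/329 = -18061/185227 ≈ -0.097507)
J(V) = -7 + 1/(2*V) (J(V) = -7 + 1/(V + V) = -7 + 1/(2*V))
g + J(25)*(-383) = -18061/185227 + (-7 + (½)/25)*(-383) = -18061/185227 + (-7 + (½)*(1/25))*(-383) = -18061/185227 + (-7 + 1/50)*(-383) = -18061/185227 - 349/50*(-383) = -18061/185227 + 133667/50 = 24757834359/9261350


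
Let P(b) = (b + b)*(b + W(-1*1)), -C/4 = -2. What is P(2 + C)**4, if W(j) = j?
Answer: 1049760000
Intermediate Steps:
C = 8 (C = -4*(-2) = 8)
P(b) = 2*b*(-1 + b) (P(b) = (b + b)*(b - 1*1) = (2*b)*(b - 1) = (2*b)*(-1 + b) = 2*b*(-1 + b))
P(2 + C)**4 = (2*(2 + 8)*(-1 + (2 + 8)))**4 = (2*10*(-1 + 10))**4 = (2*10*9)**4 = 180**4 = 1049760000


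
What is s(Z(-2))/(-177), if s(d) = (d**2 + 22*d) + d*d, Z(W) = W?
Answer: 12/59 ≈ 0.20339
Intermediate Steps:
s(d) = 2*d**2 + 22*d (s(d) = (d**2 + 22*d) + d**2 = 2*d**2 + 22*d)
s(Z(-2))/(-177) = (2*(-2)*(11 - 2))/(-177) = (2*(-2)*9)*(-1/177) = -36*(-1/177) = 12/59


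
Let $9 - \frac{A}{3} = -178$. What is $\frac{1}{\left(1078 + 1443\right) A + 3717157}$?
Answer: $\frac{1}{5131438} \approx 1.9488 \cdot 10^{-7}$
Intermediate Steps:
$A = 561$ ($A = 27 - -534 = 27 + 534 = 561$)
$\frac{1}{\left(1078 + 1443\right) A + 3717157} = \frac{1}{\left(1078 + 1443\right) 561 + 3717157} = \frac{1}{2521 \cdot 561 + 3717157} = \frac{1}{1414281 + 3717157} = \frac{1}{5131438}$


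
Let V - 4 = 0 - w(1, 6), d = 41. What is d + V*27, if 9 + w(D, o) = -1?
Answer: 419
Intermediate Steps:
w(D, o) = -10 (w(D, o) = -9 - 1 = -10)
V = 14 (V = 4 + (0 - 1*(-10)) = 4 + (0 + 10) = 4 + 10 = 14)
d + V*27 = 41 + 14*27 = 41 + 378 = 419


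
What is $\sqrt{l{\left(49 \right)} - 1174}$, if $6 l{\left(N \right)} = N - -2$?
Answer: $\frac{3 i \sqrt{518}}{2} \approx 34.139 i$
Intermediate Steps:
$l{\left(N \right)} = \frac{1}{3} + \frac{N}{6}$ ($l{\left(N \right)} = \frac{N - -2}{6} = \frac{N + 2}{6} = \frac{2 + N}{6} = \frac{1}{3} + \frac{N}{6}$)
$\sqrt{l{\left(49 \right)} - 1174} = \sqrt{\left(\frac{1}{3} + \frac{1}{6} \cdot 49\right) - 1174} = \sqrt{\left(\frac{1}{3} + \frac{49}{6}\right) - 1174} = \sqrt{\frac{17}{2} - 1174} = \sqrt{- \frac{2331}{2}} = \frac{3 i \sqrt{518}}{2}$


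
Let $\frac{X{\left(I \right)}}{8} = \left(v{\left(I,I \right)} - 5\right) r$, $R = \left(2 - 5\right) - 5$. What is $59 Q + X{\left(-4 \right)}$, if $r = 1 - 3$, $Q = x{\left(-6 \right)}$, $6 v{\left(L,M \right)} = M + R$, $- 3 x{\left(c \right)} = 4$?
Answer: $\frac{100}{3} \approx 33.333$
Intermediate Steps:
$x{\left(c \right)} = - \frac{4}{3}$ ($x{\left(c \right)} = \left(- \frac{1}{3}\right) 4 = - \frac{4}{3}$)
$R = -8$ ($R = -3 - 5 = -8$)
$v{\left(L,M \right)} = - \frac{4}{3} + \frac{M}{6}$ ($v{\left(L,M \right)} = \frac{M - 8}{6} = \frac{-8 + M}{6} = - \frac{4}{3} + \frac{M}{6}$)
$Q = - \frac{4}{3} \approx -1.3333$
$r = -2$ ($r = 1 - 3 = -2$)
$X{\left(I \right)} = \frac{304}{3} - \frac{8 I}{3}$ ($X{\left(I \right)} = 8 \left(\left(- \frac{4}{3} + \frac{I}{6}\right) - 5\right) \left(-2\right) = 8 \left(- \frac{19}{3} + \frac{I}{6}\right) \left(-2\right) = 8 \left(\frac{38}{3} - \frac{I}{3}\right) = \frac{304}{3} - \frac{8 I}{3}$)
$59 Q + X{\left(-4 \right)} = 59 \left(- \frac{4}{3}\right) + \left(\frac{304}{3} - - \frac{32}{3}\right) = - \frac{236}{3} + \left(\frac{304}{3} + \frac{32}{3}\right) = - \frac{236}{3} + 112 = \frac{100}{3}$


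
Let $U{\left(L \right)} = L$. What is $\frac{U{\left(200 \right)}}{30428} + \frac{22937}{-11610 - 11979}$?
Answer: $- \frac{173302309}{179441523} \approx -0.96579$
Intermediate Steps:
$\frac{U{\left(200 \right)}}{30428} + \frac{22937}{-11610 - 11979} = \frac{200}{30428} + \frac{22937}{-11610 - 11979} = 200 \cdot \frac{1}{30428} + \frac{22937}{-11610 - 11979} = \frac{50}{7607} + \frac{22937}{-23589} = \frac{50}{7607} + 22937 \left(- \frac{1}{23589}\right) = \frac{50}{7607} - \frac{22937}{23589} = - \frac{173302309}{179441523}$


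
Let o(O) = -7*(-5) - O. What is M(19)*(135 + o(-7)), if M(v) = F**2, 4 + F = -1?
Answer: 4425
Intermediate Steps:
F = -5 (F = -4 - 1 = -5)
o(O) = 35 - O
M(v) = 25 (M(v) = (-5)**2 = 25)
M(19)*(135 + o(-7)) = 25*(135 + (35 - 1*(-7))) = 25*(135 + (35 + 7)) = 25*(135 + 42) = 25*177 = 4425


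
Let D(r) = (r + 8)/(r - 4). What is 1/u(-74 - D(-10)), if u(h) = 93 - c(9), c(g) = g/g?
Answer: 1/92 ≈ 0.010870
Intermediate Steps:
D(r) = (8 + r)/(-4 + r)
c(g) = 1
u(h) = 92 (u(h) = 93 - 1*1 = 93 - 1 = 92)
1/u(-74 - D(-10)) = 1/92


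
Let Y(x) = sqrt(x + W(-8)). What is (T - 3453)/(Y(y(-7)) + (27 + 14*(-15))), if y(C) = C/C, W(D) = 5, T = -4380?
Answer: 477813/11161 + 2611*sqrt(6)/11161 ≈ 43.384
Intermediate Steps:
y(C) = 1
Y(x) = sqrt(5 + x) (Y(x) = sqrt(x + 5) = sqrt(5 + x))
(T - 3453)/(Y(y(-7)) + (27 + 14*(-15))) = (-4380 - 3453)/(sqrt(5 + 1) + (27 + 14*(-15))) = -7833/(sqrt(6) + (27 - 210)) = -7833/(sqrt(6) - 183) = -7833/(-183 + sqrt(6))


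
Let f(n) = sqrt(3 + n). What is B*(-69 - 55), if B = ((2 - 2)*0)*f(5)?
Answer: 0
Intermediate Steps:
B = 0 (B = ((2 - 2)*0)*sqrt(3 + 5) = (0*0)*sqrt(8) = 0*(2*sqrt(2)) = 0)
B*(-69 - 55) = 0*(-69 - 55) = 0*(-124) = 0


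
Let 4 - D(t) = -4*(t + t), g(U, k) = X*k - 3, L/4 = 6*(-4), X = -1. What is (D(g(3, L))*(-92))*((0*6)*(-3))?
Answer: 0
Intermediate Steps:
L = -96 (L = 4*(6*(-4)) = 4*(-24) = -96)
g(U, k) = -3 - k (g(U, k) = -k - 3 = -3 - k)
D(t) = 4 + 8*t (D(t) = 4 - (-4)*(t + t) = 4 - (-4)*2*t = 4 - (-8)*t = 4 + 8*t)
(D(g(3, L))*(-92))*((0*6)*(-3)) = ((4 + 8*(-3 - 1*(-96)))*(-92))*((0*6)*(-3)) = ((4 + 8*(-3 + 96))*(-92))*(0*(-3)) = ((4 + 8*93)*(-92))*0 = ((4 + 744)*(-92))*0 = (748*(-92))*0 = -68816*0 = 0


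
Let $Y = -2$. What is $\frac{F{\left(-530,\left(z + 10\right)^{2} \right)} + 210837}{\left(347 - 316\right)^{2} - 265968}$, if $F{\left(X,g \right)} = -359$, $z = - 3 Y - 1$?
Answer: $- \frac{210478}{265007} \approx -0.79424$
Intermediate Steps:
$z = 5$ ($z = \left(-3\right) \left(-2\right) - 1 = 6 - 1 = 5$)
$\frac{F{\left(-530,\left(z + 10\right)^{2} \right)} + 210837}{\left(347 - 316\right)^{2} - 265968} = \frac{-359 + 210837}{\left(347 - 316\right)^{2} - 265968} = \frac{210478}{31^{2} - 265968} = \frac{210478}{961 - 265968} = \frac{210478}{-265007} = 210478 \left(- \frac{1}{265007}\right) = - \frac{210478}{265007}$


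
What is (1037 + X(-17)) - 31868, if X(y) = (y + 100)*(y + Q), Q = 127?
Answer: -21701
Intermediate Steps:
X(y) = (100 + y)*(127 + y) (X(y) = (y + 100)*(y + 127) = (100 + y)*(127 + y))
(1037 + X(-17)) - 31868 = (1037 + (12700 + (-17)² + 227*(-17))) - 31868 = (1037 + (12700 + 289 - 3859)) - 31868 = (1037 + 9130) - 31868 = 10167 - 31868 = -21701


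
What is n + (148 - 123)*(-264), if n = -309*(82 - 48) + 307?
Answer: -16799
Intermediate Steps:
n = -10199 (n = -309*34 + 307 = -10506 + 307 = -10199)
n + (148 - 123)*(-264) = -10199 + (148 - 123)*(-264) = -10199 + 25*(-264) = -10199 - 6600 = -16799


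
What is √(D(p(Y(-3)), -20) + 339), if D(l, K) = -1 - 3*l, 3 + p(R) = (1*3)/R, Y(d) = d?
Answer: 5*√14 ≈ 18.708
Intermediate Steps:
p(R) = -3 + 3/R (p(R) = -3 + (1*3)/R = -3 + 3/R)
√(D(p(Y(-3)), -20) + 339) = √((-1 - 3*(-3 + 3/(-3))) + 339) = √((-1 - 3*(-3 + 3*(-⅓))) + 339) = √((-1 - 3*(-3 - 1)) + 339) = √((-1 - 3*(-4)) + 339) = √((-1 + 12) + 339) = √(11 + 339) = √350 = 5*√14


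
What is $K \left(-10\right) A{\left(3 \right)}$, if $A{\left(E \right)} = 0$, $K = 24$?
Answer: $0$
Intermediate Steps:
$K \left(-10\right) A{\left(3 \right)} = 24 \left(-10\right) 0 = \left(-240\right) 0 = 0$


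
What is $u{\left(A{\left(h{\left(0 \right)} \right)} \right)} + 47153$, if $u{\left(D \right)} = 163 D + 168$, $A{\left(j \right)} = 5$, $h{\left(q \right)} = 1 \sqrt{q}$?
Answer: $48136$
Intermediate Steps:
$h{\left(q \right)} = \sqrt{q}$
$u{\left(D \right)} = 168 + 163 D$
$u{\left(A{\left(h{\left(0 \right)} \right)} \right)} + 47153 = \left(168 + 163 \cdot 5\right) + 47153 = \left(168 + 815\right) + 47153 = 983 + 47153 = 48136$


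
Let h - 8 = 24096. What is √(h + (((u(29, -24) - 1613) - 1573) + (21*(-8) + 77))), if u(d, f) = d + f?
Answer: 4*√1302 ≈ 144.33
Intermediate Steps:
h = 24104 (h = 8 + 24096 = 24104)
√(h + (((u(29, -24) - 1613) - 1573) + (21*(-8) + 77))) = √(24104 + ((((29 - 24) - 1613) - 1573) + (21*(-8) + 77))) = √(24104 + (((5 - 1613) - 1573) + (-168 + 77))) = √(24104 + ((-1608 - 1573) - 91)) = √(24104 + (-3181 - 91)) = √(24104 - 3272) = √20832 = 4*√1302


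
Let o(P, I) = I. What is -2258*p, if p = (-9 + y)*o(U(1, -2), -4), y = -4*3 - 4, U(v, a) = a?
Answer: -225800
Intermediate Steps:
y = -16 (y = -12 - 4 = -16)
p = 100 (p = (-9 - 16)*(-4) = -25*(-4) = 100)
-2258*p = -2258*100 = -225800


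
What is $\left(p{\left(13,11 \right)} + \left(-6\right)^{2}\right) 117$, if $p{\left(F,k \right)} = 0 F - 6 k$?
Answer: $-3510$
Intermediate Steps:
$p{\left(F,k \right)} = - 6 k$ ($p{\left(F,k \right)} = 0 - 6 k = - 6 k$)
$\left(p{\left(13,11 \right)} + \left(-6\right)^{2}\right) 117 = \left(\left(-6\right) 11 + \left(-6\right)^{2}\right) 117 = \left(-66 + 36\right) 117 = \left(-30\right) 117 = -3510$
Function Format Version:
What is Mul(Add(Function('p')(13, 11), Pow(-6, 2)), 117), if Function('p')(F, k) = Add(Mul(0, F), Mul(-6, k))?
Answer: -3510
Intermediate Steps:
Function('p')(F, k) = Mul(-6, k) (Function('p')(F, k) = Add(0, Mul(-6, k)) = Mul(-6, k))
Mul(Add(Function('p')(13, 11), Pow(-6, 2)), 117) = Mul(Add(Mul(-6, 11), Pow(-6, 2)), 117) = Mul(Add(-66, 36), 117) = Mul(-30, 117) = -3510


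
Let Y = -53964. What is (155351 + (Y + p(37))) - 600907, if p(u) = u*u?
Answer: -498151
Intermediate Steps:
p(u) = u**2
(155351 + (Y + p(37))) - 600907 = (155351 + (-53964 + 37**2)) - 600907 = (155351 + (-53964 + 1369)) - 600907 = (155351 - 52595) - 600907 = 102756 - 600907 = -498151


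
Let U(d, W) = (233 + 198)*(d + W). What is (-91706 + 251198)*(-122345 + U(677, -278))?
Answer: 7914631008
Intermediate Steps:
U(d, W) = 431*W + 431*d (U(d, W) = 431*(W + d) = 431*W + 431*d)
(-91706 + 251198)*(-122345 + U(677, -278)) = (-91706 + 251198)*(-122345 + (431*(-278) + 431*677)) = 159492*(-122345 + (-119818 + 291787)) = 159492*(-122345 + 171969) = 159492*49624 = 7914631008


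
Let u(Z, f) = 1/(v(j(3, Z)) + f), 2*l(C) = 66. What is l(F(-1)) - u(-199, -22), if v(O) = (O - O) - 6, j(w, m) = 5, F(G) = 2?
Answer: 925/28 ≈ 33.036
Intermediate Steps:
l(C) = 33 (l(C) = (½)*66 = 33)
v(O) = -6 (v(O) = 0 - 6 = -6)
u(Z, f) = 1/(-6 + f)
l(F(-1)) - u(-199, -22) = 33 - 1/(-6 - 22) = 33 - 1/(-28) = 33 - 1*(-1/28) = 33 + 1/28 = 925/28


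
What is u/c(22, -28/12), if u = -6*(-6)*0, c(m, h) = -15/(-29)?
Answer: 0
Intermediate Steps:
c(m, h) = 15/29 (c(m, h) = -15*(-1/29) = 15/29)
u = 0 (u = 36*0 = 0)
u/c(22, -28/12) = 0/(15/29) = 0*(29/15) = 0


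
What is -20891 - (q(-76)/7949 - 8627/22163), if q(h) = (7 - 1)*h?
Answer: -3680365812766/176173687 ≈ -20891.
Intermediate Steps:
q(h) = 6*h
-20891 - (q(-76)/7949 - 8627/22163) = -20891 - ((6*(-76))/7949 - 8627/22163) = -20891 - (-456*1/7949 - 8627*1/22163) = -20891 - (-456/7949 - 8627/22163) = -20891 - 1*(-78682351/176173687) = -20891 + 78682351/176173687 = -3680365812766/176173687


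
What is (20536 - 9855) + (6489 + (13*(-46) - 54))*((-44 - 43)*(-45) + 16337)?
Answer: 118221605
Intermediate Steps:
(20536 - 9855) + (6489 + (13*(-46) - 54))*((-44 - 43)*(-45) + 16337) = 10681 + (6489 + (-598 - 54))*(-87*(-45) + 16337) = 10681 + (6489 - 652)*(3915 + 16337) = 10681 + 5837*20252 = 10681 + 118210924 = 118221605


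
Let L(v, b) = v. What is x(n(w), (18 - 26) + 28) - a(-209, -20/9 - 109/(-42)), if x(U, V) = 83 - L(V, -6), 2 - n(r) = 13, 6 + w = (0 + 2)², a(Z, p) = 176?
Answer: -113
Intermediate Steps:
w = -2 (w = -6 + (0 + 2)² = -6 + 2² = -6 + 4 = -2)
n(r) = -11 (n(r) = 2 - 1*13 = 2 - 13 = -11)
x(U, V) = 83 - V
x(n(w), (18 - 26) + 28) - a(-209, -20/9 - 109/(-42)) = (83 - ((18 - 26) + 28)) - 1*176 = (83 - (-8 + 28)) - 176 = (83 - 1*20) - 176 = (83 - 20) - 176 = 63 - 176 = -113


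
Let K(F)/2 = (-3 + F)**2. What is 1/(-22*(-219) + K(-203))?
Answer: 1/89690 ≈ 1.1150e-5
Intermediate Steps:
K(F) = 2*(-3 + F)**2
1/(-22*(-219) + K(-203)) = 1/(-22*(-219) + 2*(-3 - 203)**2) = 1/(4818 + 2*(-206)**2) = 1/(4818 + 2*42436) = 1/(4818 + 84872) = 1/89690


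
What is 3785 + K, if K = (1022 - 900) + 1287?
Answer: 5194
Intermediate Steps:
K = 1409 (K = 122 + 1287 = 1409)
3785 + K = 3785 + 1409 = 5194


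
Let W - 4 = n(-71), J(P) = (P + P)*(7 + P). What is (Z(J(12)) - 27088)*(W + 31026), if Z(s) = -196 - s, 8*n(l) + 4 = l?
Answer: -1721024275/2 ≈ -8.6051e+8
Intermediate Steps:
n(l) = -1/2 + l/8
J(P) = 2*P*(7 + P) (J(P) = (2*P)*(7 + P) = 2*P*(7 + P))
W = -43/8 (W = 4 + (-1/2 + (1/8)*(-71)) = 4 + (-1/2 - 71/8) = 4 - 75/8 = -43/8 ≈ -5.3750)
(Z(J(12)) - 27088)*(W + 31026) = ((-196 - 2*12*(7 + 12)) - 27088)*(-43/8 + 31026) = ((-196 - 2*12*19) - 27088)*(248165/8) = ((-196 - 1*456) - 27088)*(248165/8) = ((-196 - 456) - 27088)*(248165/8) = (-652 - 27088)*(248165/8) = -27740*248165/8 = -1721024275/2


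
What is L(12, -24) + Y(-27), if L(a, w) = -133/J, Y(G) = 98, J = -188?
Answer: 18557/188 ≈ 98.707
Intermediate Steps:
L(a, w) = 133/188 (L(a, w) = -133/(-188) = -133*(-1/188) = 133/188)
L(12, -24) + Y(-27) = 133/188 + 98 = 18557/188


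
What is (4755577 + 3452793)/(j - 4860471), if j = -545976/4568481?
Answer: -4166642487330/2467218884503 ≈ -1.6888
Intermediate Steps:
j = -60664/507609 (j = -545976*1/4568481 = -60664/507609 ≈ -0.11951)
(4755577 + 3452793)/(j - 4860471) = (4755577 + 3452793)/(-60664/507609 - 4860471) = 8208370/(-2467218884503/507609) = 8208370*(-507609/2467218884503) = -4166642487330/2467218884503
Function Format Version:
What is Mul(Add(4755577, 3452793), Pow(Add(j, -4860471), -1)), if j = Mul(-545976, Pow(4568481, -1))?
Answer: Rational(-4166642487330, 2467218884503) ≈ -1.6888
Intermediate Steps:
j = Rational(-60664, 507609) (j = Mul(-545976, Rational(1, 4568481)) = Rational(-60664, 507609) ≈ -0.11951)
Mul(Add(4755577, 3452793), Pow(Add(j, -4860471), -1)) = Mul(Add(4755577, 3452793), Pow(Add(Rational(-60664, 507609), -4860471), -1)) = Mul(8208370, Pow(Rational(-2467218884503, 507609), -1)) = Mul(8208370, Rational(-507609, 2467218884503)) = Rational(-4166642487330, 2467218884503)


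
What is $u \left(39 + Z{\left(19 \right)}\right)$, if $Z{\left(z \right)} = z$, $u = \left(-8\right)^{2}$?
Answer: $3712$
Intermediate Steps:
$u = 64$
$u \left(39 + Z{\left(19 \right)}\right) = 64 \left(39 + 19\right) = 64 \cdot 58 = 3712$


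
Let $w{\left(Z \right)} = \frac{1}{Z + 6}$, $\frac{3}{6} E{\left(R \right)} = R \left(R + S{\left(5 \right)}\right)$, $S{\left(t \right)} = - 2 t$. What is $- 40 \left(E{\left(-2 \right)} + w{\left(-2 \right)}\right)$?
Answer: $-1930$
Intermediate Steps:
$E{\left(R \right)} = 2 R \left(-10 + R\right)$ ($E{\left(R \right)} = 2 R \left(R - 10\right) = 2 R \left(-10 + R\right)$)
$w{\left(Z \right)} = \frac{1}{6 + Z}$
$- 40 \left(E{\left(-2 \right)} + w{\left(-2 \right)}\right) = - 40 \left(2 \left(-2\right) \left(-10 - 2\right) + \frac{1}{6 - 2}\right) = - 40 \left(2 \left(-2\right) \left(-12\right) + \frac{1}{4}\right) = - 40 \left(48 + \frac{1}{4}\right) = \left(-40\right) \frac{193}{4} = -1930$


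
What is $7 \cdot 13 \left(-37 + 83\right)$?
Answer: $4186$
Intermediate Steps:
$7 \cdot 13 \left(-37 + 83\right) = 91 \cdot 46 = 4186$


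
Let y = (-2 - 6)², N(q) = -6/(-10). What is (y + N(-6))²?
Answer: 104329/25 ≈ 4173.2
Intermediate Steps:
N(q) = ⅗ (N(q) = -6*(-⅒) = ⅗)
y = 64 (y = (-8)² = 64)
(y + N(-6))² = (64 + ⅗)² = (323/5)² = 104329/25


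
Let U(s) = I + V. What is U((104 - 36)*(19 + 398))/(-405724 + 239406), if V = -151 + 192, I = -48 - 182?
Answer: 189/166318 ≈ 0.0011364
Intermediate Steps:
I = -230
V = 41
U(s) = -189 (U(s) = -230 + 41 = -189)
U((104 - 36)*(19 + 398))/(-405724 + 239406) = -189/(-405724 + 239406) = -189/(-166318) = -189*(-1/166318) = 189/166318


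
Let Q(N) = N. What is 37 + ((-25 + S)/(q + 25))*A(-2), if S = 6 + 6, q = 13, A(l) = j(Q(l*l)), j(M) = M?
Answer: 677/19 ≈ 35.632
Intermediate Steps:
A(l) = l**2 (A(l) = l*l = l**2)
S = 12
37 + ((-25 + S)/(q + 25))*A(-2) = 37 + ((-25 + 12)/(13 + 25))*(-2)**2 = 37 - 13/38*4 = 37 - 26/19 = 677/19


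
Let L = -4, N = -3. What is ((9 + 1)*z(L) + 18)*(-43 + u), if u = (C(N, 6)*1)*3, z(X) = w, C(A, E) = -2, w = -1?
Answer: -392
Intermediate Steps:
z(X) = -1
u = -6 (u = -2*1*3 = -2*3 = -6)
((9 + 1)*z(L) + 18)*(-43 + u) = ((9 + 1)*(-1) + 18)*(-43 - 6) = (10*(-1) + 18)*(-49) = (-10 + 18)*(-49) = 8*(-49) = -392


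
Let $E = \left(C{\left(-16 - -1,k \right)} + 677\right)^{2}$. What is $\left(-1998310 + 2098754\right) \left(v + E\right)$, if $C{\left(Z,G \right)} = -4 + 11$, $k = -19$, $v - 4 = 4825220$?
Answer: $531658127520$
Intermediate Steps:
$v = 4825224$ ($v = 4 + 4825220 = 4825224$)
$C{\left(Z,G \right)} = 7$
$E = 467856$ ($E = \left(7 + 677\right)^{2} = 684^{2} = 467856$)
$\left(-1998310 + 2098754\right) \left(v + E\right) = \left(-1998310 + 2098754\right) \left(4825224 + 467856\right) = 100444 \cdot 5293080 = 531658127520$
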